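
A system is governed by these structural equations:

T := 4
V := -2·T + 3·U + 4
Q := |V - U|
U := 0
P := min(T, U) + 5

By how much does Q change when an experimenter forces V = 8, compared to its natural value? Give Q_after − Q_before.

4

The intervention breaks the incoming arrows to V: V := -2·T + 3·U + 4 no longer applies, and V = 8.
Q = |V - U|  [with V=8, U=0]  = 8
Without intervention: V = -2·T + 3·U + 4  [with T=4, U=0]  = -4; Q = |V - U|  [with V=-4, U=0]  = 4.
Change = 8 − 4 = 4.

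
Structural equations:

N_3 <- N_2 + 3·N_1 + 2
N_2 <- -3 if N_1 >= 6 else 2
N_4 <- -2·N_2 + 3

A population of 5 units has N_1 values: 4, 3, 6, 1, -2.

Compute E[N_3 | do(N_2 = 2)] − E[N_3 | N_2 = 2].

The intervention sets N_2=2 in all 5 units regardless of N_1. Recomputing N_3 per unit gives 16, 13, 22, 7, -2; average 11.2.
Observing N_2=2 restricts to units where N_2's equation naturally yields 2: N_1 ∈ {4, 3, 1, -2}. In that subpopulation N_3 = 16, 13, 7, -2, mean 8.5.
Difference = 11.2 − 8.5 = 2.7.

2.7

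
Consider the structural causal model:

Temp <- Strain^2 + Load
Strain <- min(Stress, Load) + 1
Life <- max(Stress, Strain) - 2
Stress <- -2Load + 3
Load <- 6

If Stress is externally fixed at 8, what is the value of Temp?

55

Under do(Stress=8), the mechanism Stress <- -2Load + 3 is discarded; Stress is fixed at 8.
Strain = min(Stress, Load) + 1  [with Stress=8, Load=6]  = 7
Temp = Strain^2 + Load  [with Strain=7, Load=6]  = 55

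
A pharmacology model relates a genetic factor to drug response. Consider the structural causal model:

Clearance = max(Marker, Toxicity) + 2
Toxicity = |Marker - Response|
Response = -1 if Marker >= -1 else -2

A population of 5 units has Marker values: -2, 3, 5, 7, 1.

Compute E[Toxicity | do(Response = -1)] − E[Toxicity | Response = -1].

-0.8

Under do(Response=-1), Response's equation is replaced by Response=-1 for every unit. Per-unit Toxicity: 1, 4, 6, 8, 2. Mean = 4.2.
Observing Response=-1 restricts to units where Response's equation naturally yields -1: Marker ∈ {3, 5, 7, 1}. In that subpopulation Toxicity = 4, 6, 8, 2, mean 5.
Difference = 4.2 − 5 = -0.8.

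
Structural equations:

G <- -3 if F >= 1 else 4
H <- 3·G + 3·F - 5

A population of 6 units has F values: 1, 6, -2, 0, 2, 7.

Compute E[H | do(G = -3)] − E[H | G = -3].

-5

Under do(G=-3), G's equation is replaced by G=-3 for every unit. Per-unit H: -11, 4, -20, -14, -8, 7. Mean = -7.
Observing G=-3 restricts to units where G's equation naturally yields -3: F ∈ {1, 6, 2, 7}. In that subpopulation H = -11, 4, -8, 7, mean -2.
Difference = -7 − (-2) = -5.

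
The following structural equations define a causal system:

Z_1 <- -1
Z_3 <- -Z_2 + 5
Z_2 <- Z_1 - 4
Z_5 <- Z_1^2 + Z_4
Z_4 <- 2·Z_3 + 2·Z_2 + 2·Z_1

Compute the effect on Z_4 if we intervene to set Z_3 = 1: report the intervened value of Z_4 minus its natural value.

The intervention breaks the incoming arrows to Z_3: Z_3 <- -Z_2 + 5 no longer applies, and Z_3 = 1.
Z_2 = Z_1 - 4  [with Z_1=-1]  = -5
Z_4 = 2·Z_3 + 2·Z_2 + 2·Z_1  [with Z_3=1, Z_2=-5, Z_1=-1]  = -10
Without intervention: Z_2 = Z_1 - 4  [with Z_1=-1]  = -5; Z_3 = -Z_2 + 5  [with Z_2=-5]  = 10; Z_4 = 2·Z_3 + 2·Z_2 + 2·Z_1  [with Z_3=10, Z_2=-5, Z_1=-1]  = 8.
Change = -10 − 8 = -18.

-18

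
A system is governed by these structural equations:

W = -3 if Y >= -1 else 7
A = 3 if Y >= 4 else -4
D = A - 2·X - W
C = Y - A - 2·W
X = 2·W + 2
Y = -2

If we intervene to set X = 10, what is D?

Intervening sets X = 10 and removes its equation (X = 2·W + 2).
A = 3 if Y >= 4 else -4  [with Y=-2]  = -4
W = -3 if Y >= -1 else 7  [with Y=-2]  = 7
D = A - 2·X - W  [with A=-4, X=10, W=7]  = -31

-31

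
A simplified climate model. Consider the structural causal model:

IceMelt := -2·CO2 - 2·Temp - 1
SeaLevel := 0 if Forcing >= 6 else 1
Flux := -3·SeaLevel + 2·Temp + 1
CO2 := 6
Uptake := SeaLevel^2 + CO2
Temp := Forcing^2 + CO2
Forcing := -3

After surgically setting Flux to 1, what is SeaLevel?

1

do(Flux=1) replaces the equation Flux := -3·SeaLevel + 2·Temp + 1 with the constant Flux = 1.
Since SeaLevel is not a descendant of the intervened variable, it is unaffected.
SeaLevel = 0 if Forcing >= 6 else 1  [with Forcing=-3]  = 1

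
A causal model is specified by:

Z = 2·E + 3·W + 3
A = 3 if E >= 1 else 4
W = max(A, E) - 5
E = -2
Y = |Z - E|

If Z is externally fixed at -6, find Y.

Intervening sets Z = -6 and removes its equation (Z = 2·E + 3·W + 3).
Y = |Z - E|  [with Z=-6, E=-2]  = 4

4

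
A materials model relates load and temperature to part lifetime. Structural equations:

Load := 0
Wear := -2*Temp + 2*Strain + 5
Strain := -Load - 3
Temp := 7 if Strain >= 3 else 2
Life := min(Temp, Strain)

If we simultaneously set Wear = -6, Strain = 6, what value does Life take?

6

The joint intervention fixes Wear = -6, Strain = 6, removing each variable's own equation.
Temp = 7 if Strain >= 3 else 2  [with Strain=6]  = 7
Life = min(Temp, Strain)  [with Temp=7, Strain=6]  = 6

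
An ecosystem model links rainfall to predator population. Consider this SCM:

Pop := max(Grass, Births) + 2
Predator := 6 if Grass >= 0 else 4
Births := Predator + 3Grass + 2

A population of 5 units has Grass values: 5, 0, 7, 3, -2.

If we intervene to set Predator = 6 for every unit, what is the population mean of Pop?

17.8

The intervention sets Predator=6 in all 5 units regardless of Grass. Recomputing Pop per unit gives 25, 10, 31, 19, 4; average 17.8.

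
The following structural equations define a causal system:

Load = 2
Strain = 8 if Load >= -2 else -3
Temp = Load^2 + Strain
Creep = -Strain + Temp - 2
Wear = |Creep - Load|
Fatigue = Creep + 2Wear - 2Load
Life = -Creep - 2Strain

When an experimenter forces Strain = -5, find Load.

2

Under do(Strain=-5), the mechanism Strain = 8 if Load >= -2 else -3 is discarded; Strain is fixed at -5.
Load is not downstream of the intervention, so its value is determined by the original equations.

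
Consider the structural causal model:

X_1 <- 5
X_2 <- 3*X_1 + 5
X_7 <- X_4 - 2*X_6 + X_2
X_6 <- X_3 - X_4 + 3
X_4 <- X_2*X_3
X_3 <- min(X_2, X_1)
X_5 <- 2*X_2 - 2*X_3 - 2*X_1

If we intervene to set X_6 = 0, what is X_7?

120

Intervening sets X_6 = 0 and removes its equation (X_6 <- X_3 - X_4 + 3).
X_2 = 3*X_1 + 5  [with X_1=5]  = 20
X_3 = min(X_2, X_1)  [with X_2=20, X_1=5]  = 5
X_4 = X_2*X_3  [with X_2=20, X_3=5]  = 100
X_7 = X_4 - 2*X_6 + X_2  [with X_4=100, X_6=0, X_2=20]  = 120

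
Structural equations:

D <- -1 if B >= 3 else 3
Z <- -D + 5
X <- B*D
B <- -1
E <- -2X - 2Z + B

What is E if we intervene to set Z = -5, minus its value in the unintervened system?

Intervening sets Z = -5 and removes its equation (Z <- -D + 5).
D = -1 if B >= 3 else 3  [with B=-1]  = 3
X = B*D  [with B=-1, D=3]  = -3
E = -2X - 2Z + B  [with X=-3, Z=-5, B=-1]  = 15
Without intervention: D = -1 if B >= 3 else 3  [with B=-1]  = 3; X = B*D  [with B=-1, D=3]  = -3; Z = -D + 5  [with D=3]  = 2; E = -2X - 2Z + B  [with X=-3, Z=2, B=-1]  = 1.
Change = 15 − 1 = 14.

14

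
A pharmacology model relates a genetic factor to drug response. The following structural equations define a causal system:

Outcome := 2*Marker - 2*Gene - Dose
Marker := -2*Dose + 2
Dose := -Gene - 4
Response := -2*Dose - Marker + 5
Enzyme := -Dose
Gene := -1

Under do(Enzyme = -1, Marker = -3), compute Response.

Setting Enzyme = -1, Marker = -3 by intervention discards those variables' equations.
Dose = -Gene - 4  [with Gene=-1]  = -3
Response = -2*Dose - Marker + 5  [with Dose=-3, Marker=-3]  = 14

14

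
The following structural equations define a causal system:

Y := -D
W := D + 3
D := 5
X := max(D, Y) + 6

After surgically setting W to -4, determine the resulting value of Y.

-5

The intervention breaks the incoming arrows to W: W := D + 3 no longer applies, and W = -4.
Since Y is not a descendant of the intervened variable, it is unaffected.
Y = -D  [with D=5]  = -5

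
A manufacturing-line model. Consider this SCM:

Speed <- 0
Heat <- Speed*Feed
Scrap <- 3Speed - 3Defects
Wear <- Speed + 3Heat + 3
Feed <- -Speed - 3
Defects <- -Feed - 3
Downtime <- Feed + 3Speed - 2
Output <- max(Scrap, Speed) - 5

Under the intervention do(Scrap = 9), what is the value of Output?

Intervening sets Scrap = 9 and removes its equation (Scrap <- 3Speed - 3Defects).
Output = max(Scrap, Speed) - 5  [with Scrap=9, Speed=0]  = 4

4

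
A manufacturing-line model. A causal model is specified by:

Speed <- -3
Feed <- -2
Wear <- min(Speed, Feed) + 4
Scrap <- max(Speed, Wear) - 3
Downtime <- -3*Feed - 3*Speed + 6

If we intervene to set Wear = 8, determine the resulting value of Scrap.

5

The intervention breaks the incoming arrows to Wear: Wear <- min(Speed, Feed) + 4 no longer applies, and Wear = 8.
Scrap = max(Speed, Wear) - 3  [with Speed=-3, Wear=8]  = 5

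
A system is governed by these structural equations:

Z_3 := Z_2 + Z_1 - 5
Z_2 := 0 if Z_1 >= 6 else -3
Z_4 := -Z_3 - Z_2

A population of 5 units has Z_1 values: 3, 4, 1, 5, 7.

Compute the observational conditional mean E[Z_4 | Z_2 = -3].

Observing Z_2=-3 restricts to units where Z_2's equation naturally yields -3: Z_1 ∈ {3, 4, 1, 5}. In that subpopulation Z_4 = 8, 7, 10, 6, mean 7.75.

7.75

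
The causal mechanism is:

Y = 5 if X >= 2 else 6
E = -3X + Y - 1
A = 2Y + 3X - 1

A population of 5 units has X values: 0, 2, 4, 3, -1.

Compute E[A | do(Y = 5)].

13.8

do(Y=5) breaks Y's dependence on X. With Y=5 fixed, A across the units is 9, 15, 21, 18, 6, mean 13.8.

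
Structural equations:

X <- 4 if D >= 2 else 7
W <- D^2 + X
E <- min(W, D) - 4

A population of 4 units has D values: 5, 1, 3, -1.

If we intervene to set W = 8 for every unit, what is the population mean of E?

-2

The intervention sets W=8 in all 4 units regardless of D. Recomputing E per unit gives 1, -3, -1, -5; average -2.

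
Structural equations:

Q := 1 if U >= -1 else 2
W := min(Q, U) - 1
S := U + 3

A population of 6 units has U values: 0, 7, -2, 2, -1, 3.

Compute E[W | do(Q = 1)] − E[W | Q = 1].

-0.4

do(Q=1) breaks Q's dependence on U. With Q=1 fixed, W across the units is -1, 0, -3, 0, -2, 0, mean -1.
Observing Q=1 restricts to units where Q's equation naturally yields 1: U ∈ {0, 7, 2, -1, 3}. In that subpopulation W = -1, 0, 0, -2, 0, mean -0.6.
Difference = -1 − (-0.6) = -0.4.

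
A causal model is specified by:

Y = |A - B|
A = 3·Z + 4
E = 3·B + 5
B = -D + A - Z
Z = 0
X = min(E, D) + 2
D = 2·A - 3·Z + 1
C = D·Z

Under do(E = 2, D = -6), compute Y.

6

Setting E = 2, D = -6 by intervention discards those variables' equations.
A = 3·Z + 4  [with Z=0]  = 4
B = -D + A - Z  [with D=-6, A=4, Z=0]  = 10
Y = |A - B|  [with A=4, B=10]  = 6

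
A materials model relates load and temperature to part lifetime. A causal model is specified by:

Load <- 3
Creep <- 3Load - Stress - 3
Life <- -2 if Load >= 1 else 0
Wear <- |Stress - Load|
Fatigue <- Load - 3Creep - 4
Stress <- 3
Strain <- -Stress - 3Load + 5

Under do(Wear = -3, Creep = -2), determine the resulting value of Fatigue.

Setting Wear = -3, Creep = -2 by intervention discards those variables' equations.
Fatigue = Load - 3Creep - 4  [with Load=3, Creep=-2]  = 5

5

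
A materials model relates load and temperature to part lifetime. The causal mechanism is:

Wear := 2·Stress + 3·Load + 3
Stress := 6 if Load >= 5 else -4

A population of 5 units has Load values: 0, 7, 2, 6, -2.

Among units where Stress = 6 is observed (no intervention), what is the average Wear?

E[Wear|Stress=6] averages over only the 2 units with Stress=6 (Load = 7, 6): Wear = 36, 33, mean 34.5.

34.5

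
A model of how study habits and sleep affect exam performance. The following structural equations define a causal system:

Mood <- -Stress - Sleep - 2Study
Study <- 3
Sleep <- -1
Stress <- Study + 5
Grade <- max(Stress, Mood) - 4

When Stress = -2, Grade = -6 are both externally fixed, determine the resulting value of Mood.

The joint intervention fixes Stress = -2, Grade = -6, removing each variable's own equation.
Mood = -Stress - Sleep - 2Study  [with Stress=-2, Sleep=-1, Study=3]  = -3

-3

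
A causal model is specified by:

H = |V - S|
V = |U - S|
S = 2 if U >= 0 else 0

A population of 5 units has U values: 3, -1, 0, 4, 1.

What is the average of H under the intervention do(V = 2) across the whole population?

The intervention sets V=2 in all 5 units regardless of U. Recomputing H per unit gives 0, 2, 0, 0, 0; average 0.4.

0.4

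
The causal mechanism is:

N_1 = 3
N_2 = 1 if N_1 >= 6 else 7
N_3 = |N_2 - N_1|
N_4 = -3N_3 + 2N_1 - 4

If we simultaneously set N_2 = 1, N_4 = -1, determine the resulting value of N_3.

The joint intervention fixes N_2 = 1, N_4 = -1, removing each variable's own equation.
N_3 = |N_2 - N_1|  [with N_2=1, N_1=3]  = 2

2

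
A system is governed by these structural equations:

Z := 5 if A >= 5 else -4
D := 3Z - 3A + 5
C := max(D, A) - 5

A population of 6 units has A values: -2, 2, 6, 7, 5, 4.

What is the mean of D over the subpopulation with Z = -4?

-11

E[D|Z=-4] averages over only the 3 units with Z=-4 (A = -2, 2, 4): D = -1, -13, -19, mean -11.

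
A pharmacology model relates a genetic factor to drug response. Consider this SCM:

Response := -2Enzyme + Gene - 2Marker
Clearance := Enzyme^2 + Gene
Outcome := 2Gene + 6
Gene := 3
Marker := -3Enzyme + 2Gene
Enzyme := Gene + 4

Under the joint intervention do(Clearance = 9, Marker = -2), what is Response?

Under do(Clearance = 9, Marker = -2), each intervened variable's structural equation is replaced by its fixed value.
Enzyme = Gene + 4  [with Gene=3]  = 7
Response = -2Enzyme + Gene - 2Marker  [with Enzyme=7, Gene=3, Marker=-2]  = -7

-7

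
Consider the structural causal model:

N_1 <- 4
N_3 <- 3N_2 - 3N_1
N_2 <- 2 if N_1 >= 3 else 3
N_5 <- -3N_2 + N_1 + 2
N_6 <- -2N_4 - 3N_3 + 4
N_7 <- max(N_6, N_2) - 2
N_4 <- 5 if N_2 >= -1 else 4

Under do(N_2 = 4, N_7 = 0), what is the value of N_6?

-6

Under do(N_2 = 4, N_7 = 0), each intervened variable's structural equation is replaced by its fixed value.
N_3 = 3N_2 - 3N_1  [with N_2=4, N_1=4]  = 0
N_4 = 5 if N_2 >= -1 else 4  [with N_2=4]  = 5
N_6 = -2N_4 - 3N_3 + 4  [with N_4=5, N_3=0]  = -6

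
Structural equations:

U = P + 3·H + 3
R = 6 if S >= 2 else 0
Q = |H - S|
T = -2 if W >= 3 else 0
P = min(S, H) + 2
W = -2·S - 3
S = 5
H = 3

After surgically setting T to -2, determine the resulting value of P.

The intervention breaks the incoming arrows to T: T = -2 if W >= 3 else 0 no longer applies, and T = -2.
P is not downstream of the intervention, so its value is determined by the original equations.
P = min(S, H) + 2  [with S=5, H=3]  = 5

5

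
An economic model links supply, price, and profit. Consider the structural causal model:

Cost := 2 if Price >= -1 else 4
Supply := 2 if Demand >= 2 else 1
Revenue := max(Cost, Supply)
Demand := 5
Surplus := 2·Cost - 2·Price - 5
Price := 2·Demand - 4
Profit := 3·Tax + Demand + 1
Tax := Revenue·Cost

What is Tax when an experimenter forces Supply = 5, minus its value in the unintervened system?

6

The intervention breaks the incoming arrows to Supply: Supply := 2 if Demand >= 2 else 1 no longer applies, and Supply = 5.
Price = 2·Demand - 4  [with Demand=5]  = 6
Cost = 2 if Price >= -1 else 4  [with Price=6]  = 2
Revenue = max(Cost, Supply)  [with Cost=2, Supply=5]  = 5
Tax = Revenue·Cost  [with Revenue=5, Cost=2]  = 10
Without intervention: Price = 2·Demand - 4  [with Demand=5]  = 6; Supply = 2 if Demand >= 2 else 1  [with Demand=5]  = 2; Cost = 2 if Price >= -1 else 4  [with Price=6]  = 2; Revenue = max(Cost, Supply)  [with Cost=2, Supply=2]  = 2; Tax = Revenue·Cost  [with Revenue=2, Cost=2]  = 4.
Change = 10 − 4 = 6.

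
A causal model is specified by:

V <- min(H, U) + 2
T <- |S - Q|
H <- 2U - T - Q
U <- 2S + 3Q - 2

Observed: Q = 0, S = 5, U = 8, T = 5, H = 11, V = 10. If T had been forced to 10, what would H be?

6

Intervening sets T = 10 and removes its equation (T <- |S - Q|).
U = 2S + 3Q - 2  [with S=5, Q=0]  = 8
H = 2U - T - Q  [with U=8, T=10, Q=0]  = 6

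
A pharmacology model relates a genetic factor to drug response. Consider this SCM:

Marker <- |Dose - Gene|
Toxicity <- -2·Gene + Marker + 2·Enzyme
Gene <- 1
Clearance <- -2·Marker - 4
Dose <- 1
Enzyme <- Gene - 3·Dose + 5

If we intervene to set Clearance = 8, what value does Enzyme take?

3

do(Clearance=8) replaces the equation Clearance <- -2·Marker - 4 with the constant Clearance = 8.
Enzyme is not downstream of the intervention, so its value is determined by the original equations.
Enzyme = Gene - 3·Dose + 5  [with Gene=1, Dose=1]  = 3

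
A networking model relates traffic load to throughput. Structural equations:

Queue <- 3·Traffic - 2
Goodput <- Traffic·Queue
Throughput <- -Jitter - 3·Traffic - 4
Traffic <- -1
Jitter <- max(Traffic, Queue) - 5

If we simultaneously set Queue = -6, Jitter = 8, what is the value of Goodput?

6

Under do(Queue = -6, Jitter = 8), each intervened variable's structural equation is replaced by its fixed value.
Goodput = Traffic·Queue  [with Traffic=-1, Queue=-6]  = 6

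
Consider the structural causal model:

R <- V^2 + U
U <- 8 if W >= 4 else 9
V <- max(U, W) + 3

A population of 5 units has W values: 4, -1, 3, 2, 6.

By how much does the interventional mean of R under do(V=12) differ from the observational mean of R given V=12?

The intervention sets V=12 in all 5 units regardless of W. Recomputing R per unit gives 152, 153, 153, 153, 152; average 152.6.
Observing V=12 restricts to units where V's equation naturally yields 12: W ∈ {-1, 3, 2}. In that subpopulation R = 153, 153, 153, mean 153.
Difference = 152.6 − 153 = -0.4.

-0.4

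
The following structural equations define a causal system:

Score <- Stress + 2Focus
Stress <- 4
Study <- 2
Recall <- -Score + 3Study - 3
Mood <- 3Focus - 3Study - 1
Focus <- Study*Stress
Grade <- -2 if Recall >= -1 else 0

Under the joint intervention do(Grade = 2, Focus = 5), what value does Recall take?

-11

Setting Grade = 2, Focus = 5 by intervention discards those variables' equations.
Score = Stress + 2Focus  [with Stress=4, Focus=5]  = 14
Recall = -Score + 3Study - 3  [with Score=14, Study=2]  = -11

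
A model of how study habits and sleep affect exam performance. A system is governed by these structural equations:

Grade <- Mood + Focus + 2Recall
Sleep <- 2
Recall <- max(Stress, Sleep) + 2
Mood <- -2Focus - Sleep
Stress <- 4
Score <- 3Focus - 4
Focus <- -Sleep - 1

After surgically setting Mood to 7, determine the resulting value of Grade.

Under do(Mood=7), the mechanism Mood <- -2Focus - Sleep is discarded; Mood is fixed at 7.
Focus = -Sleep - 1  [with Sleep=2]  = -3
Recall = max(Stress, Sleep) + 2  [with Stress=4, Sleep=2]  = 6
Grade = Mood + Focus + 2Recall  [with Mood=7, Focus=-3, Recall=6]  = 16

16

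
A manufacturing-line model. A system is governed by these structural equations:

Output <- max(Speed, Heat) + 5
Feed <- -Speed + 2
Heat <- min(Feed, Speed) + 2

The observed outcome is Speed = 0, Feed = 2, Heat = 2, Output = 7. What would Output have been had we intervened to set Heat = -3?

5

The intervention breaks the incoming arrows to Heat: Heat <- min(Feed, Speed) + 2 no longer applies, and Heat = -3.
Output = max(Speed, Heat) + 5  [with Speed=0, Heat=-3]  = 5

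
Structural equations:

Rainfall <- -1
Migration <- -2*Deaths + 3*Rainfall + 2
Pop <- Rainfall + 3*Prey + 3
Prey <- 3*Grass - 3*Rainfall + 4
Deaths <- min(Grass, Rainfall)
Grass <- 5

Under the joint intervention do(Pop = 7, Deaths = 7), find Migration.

Setting Pop = 7, Deaths = 7 by intervention discards those variables' equations.
Migration = -2*Deaths + 3*Rainfall + 2  [with Deaths=7, Rainfall=-1]  = -15

-15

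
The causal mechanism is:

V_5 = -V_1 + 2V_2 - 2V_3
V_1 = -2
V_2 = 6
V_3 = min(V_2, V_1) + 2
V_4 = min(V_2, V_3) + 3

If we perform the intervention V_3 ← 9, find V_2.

6

Under do(V_3=9), the mechanism V_3 = min(V_2, V_1) + 2 is discarded; V_3 is fixed at 9.
Since V_2 is not a descendant of the intervened variable, it is unaffected.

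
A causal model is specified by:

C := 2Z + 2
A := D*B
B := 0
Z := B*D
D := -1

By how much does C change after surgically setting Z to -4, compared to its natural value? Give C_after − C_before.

Intervening sets Z = -4 and removes its equation (Z := B*D).
C = 2Z + 2  [with Z=-4]  = -6
Without intervention: Z = B*D  [with B=0, D=-1]  = 0; C = 2Z + 2  [with Z=0]  = 2.
Change = -6 − 2 = -8.

-8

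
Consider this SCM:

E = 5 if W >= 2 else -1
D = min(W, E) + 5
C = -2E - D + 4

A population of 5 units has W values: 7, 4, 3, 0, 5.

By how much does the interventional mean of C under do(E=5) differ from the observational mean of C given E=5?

0.85

Every unit gets E=5 under the intervention. C values become -16, -15, -14, -11, -16; E[C|do(E=5)] = -14.4.
Conditioning on E=5 selects the 4 unit(s) with W ∈ {7, 4, 3, 5}. Their C values: -16, -15, -14, -16. Mean = -15.25.
Difference = -14.4 − (-15.25) = 0.85.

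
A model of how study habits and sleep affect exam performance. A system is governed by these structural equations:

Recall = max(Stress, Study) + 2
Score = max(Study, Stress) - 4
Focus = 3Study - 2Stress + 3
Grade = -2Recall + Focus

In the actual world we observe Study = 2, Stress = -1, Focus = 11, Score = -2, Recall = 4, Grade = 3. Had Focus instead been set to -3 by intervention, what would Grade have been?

The intervention breaks the incoming arrows to Focus: Focus = 3Study - 2Stress + 3 no longer applies, and Focus = -3.
Recall = max(Stress, Study) + 2  [with Stress=-1, Study=2]  = 4
Grade = -2Recall + Focus  [with Recall=4, Focus=-3]  = -11

-11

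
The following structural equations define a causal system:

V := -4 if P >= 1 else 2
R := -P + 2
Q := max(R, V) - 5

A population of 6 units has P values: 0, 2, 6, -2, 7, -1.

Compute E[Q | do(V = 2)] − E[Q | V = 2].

-0.5

The intervention sets V=2 in all 6 units regardless of P. Recomputing Q per unit gives -3, -3, -3, -1, -3, -2; average -2.5.
Observing V=2 restricts to units where V's equation naturally yields 2: P ∈ {0, -2, -1}. In that subpopulation Q = -3, -1, -2, mean -2.
Difference = -2.5 − (-2) = -0.5.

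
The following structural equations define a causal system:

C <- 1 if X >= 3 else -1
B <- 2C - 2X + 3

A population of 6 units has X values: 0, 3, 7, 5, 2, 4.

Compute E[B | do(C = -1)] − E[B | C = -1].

do(C=-1) breaks C's dependence on X. With C=-1 fixed, B across the units is 1, -5, -13, -9, -3, -7, mean -6.
E[B|C=-1] averages over only the 2 units with C=-1 (X = 0, 2): B = 1, -3, mean -1.
Difference = -6 − (-1) = -5.

-5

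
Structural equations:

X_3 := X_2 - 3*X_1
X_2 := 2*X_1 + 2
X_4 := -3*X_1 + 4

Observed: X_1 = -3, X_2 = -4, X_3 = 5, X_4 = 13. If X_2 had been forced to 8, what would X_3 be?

17

The intervention breaks the incoming arrows to X_2: X_2 := 2*X_1 + 2 no longer applies, and X_2 = 8.
X_3 = X_2 - 3*X_1  [with X_2=8, X_1=-3]  = 17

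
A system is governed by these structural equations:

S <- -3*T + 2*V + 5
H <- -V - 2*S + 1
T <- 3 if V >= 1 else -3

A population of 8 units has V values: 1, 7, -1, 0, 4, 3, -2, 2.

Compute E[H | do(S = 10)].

Under do(S=10), S's equation is replaced by S=10 for every unit. Per-unit H: -20, -26, -18, -19, -23, -22, -17, -21. Mean = -20.75.

-20.75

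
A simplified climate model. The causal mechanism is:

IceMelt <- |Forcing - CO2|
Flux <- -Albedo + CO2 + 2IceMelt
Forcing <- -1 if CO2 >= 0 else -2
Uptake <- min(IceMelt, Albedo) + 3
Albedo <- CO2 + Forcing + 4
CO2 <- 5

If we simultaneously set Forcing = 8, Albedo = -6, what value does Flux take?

17

Setting Forcing = 8, Albedo = -6 by intervention discards those variables' equations.
IceMelt = |Forcing - CO2|  [with Forcing=8, CO2=5]  = 3
Flux = -Albedo + CO2 + 2IceMelt  [with Albedo=-6, CO2=5, IceMelt=3]  = 17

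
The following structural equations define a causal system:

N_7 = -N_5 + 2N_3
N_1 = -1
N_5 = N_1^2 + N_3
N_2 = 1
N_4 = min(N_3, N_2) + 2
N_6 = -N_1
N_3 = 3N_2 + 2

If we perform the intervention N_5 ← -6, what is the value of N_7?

Under do(N_5=-6), the mechanism N_5 = N_1^2 + N_3 is discarded; N_5 is fixed at -6.
N_3 = 3N_2 + 2  [with N_2=1]  = 5
N_7 = -N_5 + 2N_3  [with N_5=-6, N_3=5]  = 16

16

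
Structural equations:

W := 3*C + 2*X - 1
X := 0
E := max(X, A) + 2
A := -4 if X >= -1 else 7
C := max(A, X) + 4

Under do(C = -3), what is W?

do(C=-3) replaces the equation C := max(A, X) + 4 with the constant C = -3.
W = 3*C + 2*X - 1  [with C=-3, X=0]  = -10

-10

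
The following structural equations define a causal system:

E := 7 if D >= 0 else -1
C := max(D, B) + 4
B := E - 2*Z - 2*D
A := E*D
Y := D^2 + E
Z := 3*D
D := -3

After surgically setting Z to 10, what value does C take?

The intervention breaks the incoming arrows to Z: Z := 3*D no longer applies, and Z = 10.
E = 7 if D >= 0 else -1  [with D=-3]  = -1
B = E - 2*Z - 2*D  [with E=-1, Z=10, D=-3]  = -15
C = max(D, B) + 4  [with D=-3, B=-15]  = 1

1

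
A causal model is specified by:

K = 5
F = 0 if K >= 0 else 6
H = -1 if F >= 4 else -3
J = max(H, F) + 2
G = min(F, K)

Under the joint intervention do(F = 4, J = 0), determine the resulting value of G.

4

Setting F = 4, J = 0 by intervention discards those variables' equations.
G = min(F, K)  [with F=4, K=5]  = 4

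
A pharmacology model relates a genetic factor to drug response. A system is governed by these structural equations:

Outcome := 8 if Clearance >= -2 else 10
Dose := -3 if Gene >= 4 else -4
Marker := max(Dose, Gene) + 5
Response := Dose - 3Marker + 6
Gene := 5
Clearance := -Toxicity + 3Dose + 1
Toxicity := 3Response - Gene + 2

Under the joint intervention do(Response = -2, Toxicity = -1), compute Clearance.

-7

The joint intervention fixes Response = -2, Toxicity = -1, removing each variable's own equation.
Dose = -3 if Gene >= 4 else -4  [with Gene=5]  = -3
Clearance = -Toxicity + 3Dose + 1  [with Toxicity=-1, Dose=-3]  = -7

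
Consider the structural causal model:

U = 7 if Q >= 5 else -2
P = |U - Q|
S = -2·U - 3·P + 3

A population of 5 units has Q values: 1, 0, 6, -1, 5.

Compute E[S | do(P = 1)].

Under do(P=1), P's equation is replaced by P=1 for every unit. Per-unit S: 4, 4, -14, 4, -14. Mean = -3.2.

-3.2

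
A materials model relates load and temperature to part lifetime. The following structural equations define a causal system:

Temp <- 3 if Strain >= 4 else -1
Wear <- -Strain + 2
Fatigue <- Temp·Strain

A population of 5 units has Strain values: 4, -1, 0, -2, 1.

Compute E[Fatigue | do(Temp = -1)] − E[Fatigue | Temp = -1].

Under do(Temp=-1), Temp's equation is replaced by Temp=-1 for every unit. Per-unit Fatigue: -4, 1, 0, 2, -1. Mean = -0.4.
Conditioning on Temp=-1 selects the 4 unit(s) with Strain ∈ {-1, 0, -2, 1}. Their Fatigue values: 1, 0, 2, -1. Mean = 0.5.
Difference = -0.4 − 0.5 = -0.9.

-0.9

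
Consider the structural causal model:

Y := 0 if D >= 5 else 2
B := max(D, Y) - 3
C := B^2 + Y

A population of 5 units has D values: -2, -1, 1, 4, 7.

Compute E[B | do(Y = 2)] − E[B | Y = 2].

0.9

do(Y=2) breaks Y's dependence on D. With Y=2 fixed, B across the units is -1, -1, -1, 1, 4, mean 0.4.
Observing Y=2 restricts to units where Y's equation naturally yields 2: D ∈ {-2, -1, 1, 4}. In that subpopulation B = -1, -1, -1, 1, mean -0.5.
Difference = 0.4 − (-0.5) = 0.9.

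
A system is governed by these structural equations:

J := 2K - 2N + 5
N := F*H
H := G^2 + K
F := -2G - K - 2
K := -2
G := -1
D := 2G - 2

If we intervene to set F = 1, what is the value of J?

3

Under do(F=1), the mechanism F := -2G - K - 2 is discarded; F is fixed at 1.
H = G^2 + K  [with G=-1, K=-2]  = -1
N = F*H  [with F=1, H=-1]  = -1
J = 2K - 2N + 5  [with K=-2, N=-1]  = 3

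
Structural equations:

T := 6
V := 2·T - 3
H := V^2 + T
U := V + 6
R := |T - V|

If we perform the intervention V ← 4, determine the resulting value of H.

Under do(V=4), the mechanism V := 2·T - 3 is discarded; V is fixed at 4.
H = V^2 + T  [with V=4, T=6]  = 22

22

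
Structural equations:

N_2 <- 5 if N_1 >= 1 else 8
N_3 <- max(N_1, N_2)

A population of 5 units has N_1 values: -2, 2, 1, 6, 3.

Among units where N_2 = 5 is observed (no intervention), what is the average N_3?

E[N_3|N_2=5] averages over only the 4 units with N_2=5 (N_1 = 2, 1, 6, 3): N_3 = 5, 5, 6, 5, mean 5.25.

5.25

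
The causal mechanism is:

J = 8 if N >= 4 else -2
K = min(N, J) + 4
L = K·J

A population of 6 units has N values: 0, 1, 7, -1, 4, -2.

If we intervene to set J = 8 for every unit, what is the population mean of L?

44

The intervention sets J=8 in all 6 units regardless of N. Recomputing L per unit gives 32, 40, 88, 24, 64, 16; average 44.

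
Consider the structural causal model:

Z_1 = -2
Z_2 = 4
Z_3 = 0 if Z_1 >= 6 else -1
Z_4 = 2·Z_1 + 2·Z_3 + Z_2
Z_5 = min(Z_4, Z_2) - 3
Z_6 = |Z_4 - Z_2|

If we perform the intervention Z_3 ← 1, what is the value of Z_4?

2

The intervention breaks the incoming arrows to Z_3: Z_3 = 0 if Z_1 >= 6 else -1 no longer applies, and Z_3 = 1.
Z_4 = 2·Z_1 + 2·Z_3 + Z_2  [with Z_1=-2, Z_3=1, Z_2=4]  = 2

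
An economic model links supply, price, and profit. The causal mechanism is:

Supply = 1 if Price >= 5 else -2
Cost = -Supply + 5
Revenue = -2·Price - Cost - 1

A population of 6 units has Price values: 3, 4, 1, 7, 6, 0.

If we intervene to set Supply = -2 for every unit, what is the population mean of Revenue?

Under do(Supply=-2), Supply's equation is replaced by Supply=-2 for every unit. Per-unit Revenue: -14, -16, -10, -22, -20, -8. Mean = -15.

-15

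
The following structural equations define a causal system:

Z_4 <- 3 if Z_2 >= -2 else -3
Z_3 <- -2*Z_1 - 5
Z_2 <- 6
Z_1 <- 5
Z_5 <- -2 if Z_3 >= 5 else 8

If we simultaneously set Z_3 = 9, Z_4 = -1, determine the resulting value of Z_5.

-2

Setting Z_3 = 9, Z_4 = -1 by intervention discards those variables' equations.
Z_5 = -2 if Z_3 >= 5 else 8  [with Z_3=9]  = -2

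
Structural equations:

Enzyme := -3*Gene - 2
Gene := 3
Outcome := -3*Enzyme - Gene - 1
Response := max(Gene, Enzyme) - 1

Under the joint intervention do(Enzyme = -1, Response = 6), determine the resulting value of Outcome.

Setting Enzyme = -1, Response = 6 by intervention discards those variables' equations.
Outcome = -3*Enzyme - Gene - 1  [with Enzyme=-1, Gene=3]  = -1

-1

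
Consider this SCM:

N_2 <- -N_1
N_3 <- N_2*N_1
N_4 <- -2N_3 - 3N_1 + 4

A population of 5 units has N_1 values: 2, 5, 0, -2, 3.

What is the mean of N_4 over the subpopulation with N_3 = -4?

12

Observing N_3=-4 restricts to units where N_3's equation naturally yields -4: N_1 ∈ {2, -2}. In that subpopulation N_4 = 6, 18, mean 12.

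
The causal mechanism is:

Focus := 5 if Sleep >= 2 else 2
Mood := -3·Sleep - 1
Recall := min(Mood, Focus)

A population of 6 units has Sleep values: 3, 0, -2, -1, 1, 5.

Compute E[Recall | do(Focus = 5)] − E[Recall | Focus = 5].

Under do(Focus=5), Focus's equation is replaced by Focus=5 for every unit. Per-unit Recall: -10, -1, 5, 2, -4, -16. Mean = -4.
Conditioning on Focus=5 selects the 2 unit(s) with Sleep ∈ {3, 5}. Their Recall values: -10, -16. Mean = -13.
Difference = -4 − (-13) = 9.

9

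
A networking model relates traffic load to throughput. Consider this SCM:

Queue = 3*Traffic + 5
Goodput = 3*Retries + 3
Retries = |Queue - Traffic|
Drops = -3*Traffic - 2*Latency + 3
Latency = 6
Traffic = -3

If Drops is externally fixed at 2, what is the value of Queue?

Under do(Drops=2), the mechanism Drops = -3*Traffic - 2*Latency + 3 is discarded; Drops is fixed at 2.
Since Queue is not a descendant of the intervened variable, it is unaffected.
Queue = 3*Traffic + 5  [with Traffic=-3]  = -4

-4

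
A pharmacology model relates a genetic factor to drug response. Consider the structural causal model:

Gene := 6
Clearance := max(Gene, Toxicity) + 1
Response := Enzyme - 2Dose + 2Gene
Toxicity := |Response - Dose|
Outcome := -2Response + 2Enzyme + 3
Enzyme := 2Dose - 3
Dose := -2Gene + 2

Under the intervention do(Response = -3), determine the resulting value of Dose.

-10

The intervention breaks the incoming arrows to Response: Response := Enzyme - 2Dose + 2Gene no longer applies, and Response = -3.
Since Dose is not a descendant of the intervened variable, it is unaffected.
Dose = -2Gene + 2  [with Gene=6]  = -10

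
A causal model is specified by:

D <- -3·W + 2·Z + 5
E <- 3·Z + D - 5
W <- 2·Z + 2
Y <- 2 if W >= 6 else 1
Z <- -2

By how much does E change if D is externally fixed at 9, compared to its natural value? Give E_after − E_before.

2

The intervention breaks the incoming arrows to D: D <- -3·W + 2·Z + 5 no longer applies, and D = 9.
E = 3·Z + D - 5  [with Z=-2, D=9]  = -2
Without intervention: W = 2·Z + 2  [with Z=-2]  = -2; D = -3·W + 2·Z + 5  [with W=-2, Z=-2]  = 7; E = 3·Z + D - 5  [with Z=-2, D=7]  = -4.
Change = -2 − (-4) = 2.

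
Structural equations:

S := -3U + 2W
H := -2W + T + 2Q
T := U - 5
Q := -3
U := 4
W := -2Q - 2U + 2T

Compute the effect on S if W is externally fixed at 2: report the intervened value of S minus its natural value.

Under do(W=2), the mechanism W := -2Q - 2U + 2T is discarded; W is fixed at 2.
S = -3U + 2W  [with U=4, W=2]  = -8
Without intervention: T = U - 5  [with U=4]  = -1; W = -2Q - 2U + 2T  [with Q=-3, U=4, T=-1]  = -4; S = -3U + 2W  [with U=4, W=-4]  = -20.
Change = -8 − (-20) = 12.

12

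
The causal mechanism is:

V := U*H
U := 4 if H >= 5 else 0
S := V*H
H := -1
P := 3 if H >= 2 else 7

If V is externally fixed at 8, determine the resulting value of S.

The intervention breaks the incoming arrows to V: V := U*H no longer applies, and V = 8.
S = V*H  [with V=8, H=-1]  = -8

-8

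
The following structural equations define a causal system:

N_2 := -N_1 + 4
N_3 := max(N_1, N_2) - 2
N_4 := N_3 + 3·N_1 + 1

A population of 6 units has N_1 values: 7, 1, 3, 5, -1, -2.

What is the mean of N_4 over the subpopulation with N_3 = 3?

10

Conditioning on N_3=3 selects the 2 unit(s) with N_1 ∈ {5, -1}. Their N_4 values: 19, 1. Mean = 10.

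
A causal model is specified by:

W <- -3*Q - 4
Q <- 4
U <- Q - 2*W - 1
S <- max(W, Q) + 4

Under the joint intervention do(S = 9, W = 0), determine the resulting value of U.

3

The joint intervention fixes S = 9, W = 0, removing each variable's own equation.
U = Q - 2*W - 1  [with Q=4, W=0]  = 3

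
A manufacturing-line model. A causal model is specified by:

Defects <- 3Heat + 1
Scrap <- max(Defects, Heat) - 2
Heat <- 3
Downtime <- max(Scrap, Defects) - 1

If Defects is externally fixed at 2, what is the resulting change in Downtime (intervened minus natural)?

Under do(Defects=2), the mechanism Defects <- 3Heat + 1 is discarded; Defects is fixed at 2.
Scrap = max(Defects, Heat) - 2  [with Defects=2, Heat=3]  = 1
Downtime = max(Scrap, Defects) - 1  [with Scrap=1, Defects=2]  = 1
Without intervention: Defects = 3Heat + 1  [with Heat=3]  = 10; Scrap = max(Defects, Heat) - 2  [with Defects=10, Heat=3]  = 8; Downtime = max(Scrap, Defects) - 1  [with Scrap=8, Defects=10]  = 9.
Change = 1 − 9 = -8.

-8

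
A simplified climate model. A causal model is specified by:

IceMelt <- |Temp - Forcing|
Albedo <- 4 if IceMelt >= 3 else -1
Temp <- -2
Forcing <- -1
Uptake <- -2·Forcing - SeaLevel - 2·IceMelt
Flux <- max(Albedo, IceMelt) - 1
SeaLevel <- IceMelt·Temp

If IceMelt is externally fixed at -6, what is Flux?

The intervention breaks the incoming arrows to IceMelt: IceMelt <- |Temp - Forcing| no longer applies, and IceMelt = -6.
Albedo = 4 if IceMelt >= 3 else -1  [with IceMelt=-6]  = -1
Flux = max(Albedo, IceMelt) - 1  [with Albedo=-1, IceMelt=-6]  = -2

-2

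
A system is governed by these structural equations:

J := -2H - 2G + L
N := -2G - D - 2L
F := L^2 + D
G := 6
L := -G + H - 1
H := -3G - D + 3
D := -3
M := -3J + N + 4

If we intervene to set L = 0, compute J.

12

Intervening sets L = 0 and removes its equation (L := -G + H - 1).
H = -3G - D + 3  [with G=6, D=-3]  = -12
J = -2H - 2G + L  [with H=-12, G=6, L=0]  = 12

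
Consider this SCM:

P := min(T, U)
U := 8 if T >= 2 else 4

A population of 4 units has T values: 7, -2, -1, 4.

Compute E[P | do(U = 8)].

do(U=8) breaks U's dependence on T. With U=8 fixed, P across the units is 7, -2, -1, 4, mean 2.

2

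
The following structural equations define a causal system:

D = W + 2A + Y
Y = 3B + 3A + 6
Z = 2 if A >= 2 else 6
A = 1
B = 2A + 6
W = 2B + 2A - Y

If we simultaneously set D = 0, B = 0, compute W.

Setting D = 0, B = 0 by intervention discards those variables' equations.
Y = 3B + 3A + 6  [with B=0, A=1]  = 9
W = 2B + 2A - Y  [with B=0, A=1, Y=9]  = -7

-7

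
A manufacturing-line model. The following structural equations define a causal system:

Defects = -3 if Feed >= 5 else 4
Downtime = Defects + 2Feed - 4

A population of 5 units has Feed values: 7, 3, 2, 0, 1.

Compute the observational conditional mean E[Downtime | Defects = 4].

Observing Defects=4 restricts to units where Defects's equation naturally yields 4: Feed ∈ {3, 2, 0, 1}. In that subpopulation Downtime = 6, 4, 0, 2, mean 3.

3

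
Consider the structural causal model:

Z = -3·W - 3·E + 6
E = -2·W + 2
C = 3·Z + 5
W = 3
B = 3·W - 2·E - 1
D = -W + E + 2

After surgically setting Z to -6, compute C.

do(Z=-6) replaces the equation Z = -3·W - 3·E + 6 with the constant Z = -6.
C = 3·Z + 5  [with Z=-6]  = -13

-13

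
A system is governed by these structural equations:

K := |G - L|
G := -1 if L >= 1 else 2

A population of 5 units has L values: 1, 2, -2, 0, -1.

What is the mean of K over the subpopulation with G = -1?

Conditioning on G=-1 selects the 2 unit(s) with L ∈ {1, 2}. Their K values: 2, 3. Mean = 2.5.

2.5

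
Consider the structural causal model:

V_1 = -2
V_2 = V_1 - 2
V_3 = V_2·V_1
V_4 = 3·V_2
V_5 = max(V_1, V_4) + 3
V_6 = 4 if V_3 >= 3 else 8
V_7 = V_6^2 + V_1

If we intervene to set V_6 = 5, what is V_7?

Intervening sets V_6 = 5 and removes its equation (V_6 = 4 if V_3 >= 3 else 8).
V_7 = V_6^2 + V_1  [with V_6=5, V_1=-2]  = 23

23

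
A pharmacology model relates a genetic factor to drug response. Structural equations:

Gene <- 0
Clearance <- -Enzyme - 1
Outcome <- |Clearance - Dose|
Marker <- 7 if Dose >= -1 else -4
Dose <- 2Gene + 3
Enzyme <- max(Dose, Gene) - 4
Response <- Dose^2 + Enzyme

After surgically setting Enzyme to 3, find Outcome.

The intervention breaks the incoming arrows to Enzyme: Enzyme <- max(Dose, Gene) - 4 no longer applies, and Enzyme = 3.
Dose = 2Gene + 3  [with Gene=0]  = 3
Clearance = -Enzyme - 1  [with Enzyme=3]  = -4
Outcome = |Clearance - Dose|  [with Clearance=-4, Dose=3]  = 7

7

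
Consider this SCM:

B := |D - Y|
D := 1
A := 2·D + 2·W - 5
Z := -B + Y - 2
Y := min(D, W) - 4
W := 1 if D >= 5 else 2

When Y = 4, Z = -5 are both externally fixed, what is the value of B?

3

The joint intervention fixes Y = 4, Z = -5, removing each variable's own equation.
B = |D - Y|  [with D=1, Y=4]  = 3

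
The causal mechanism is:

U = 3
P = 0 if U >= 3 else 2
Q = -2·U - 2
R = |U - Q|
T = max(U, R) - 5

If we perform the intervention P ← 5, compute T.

6

do(P=5) replaces the equation P = 0 if U >= 3 else 2 with the constant P = 5.
Since T is not a descendant of the intervened variable, it is unaffected.
Q = -2·U - 2  [with U=3]  = -8
R = |U - Q|  [with U=3, Q=-8]  = 11
T = max(U, R) - 5  [with U=3, R=11]  = 6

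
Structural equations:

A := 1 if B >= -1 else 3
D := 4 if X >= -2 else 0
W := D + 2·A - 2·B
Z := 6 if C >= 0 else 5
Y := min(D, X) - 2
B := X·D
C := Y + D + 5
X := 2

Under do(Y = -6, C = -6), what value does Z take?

The joint intervention fixes Y = -6, C = -6, removing each variable's own equation.
Z = 6 if C >= 0 else 5  [with C=-6]  = 5

5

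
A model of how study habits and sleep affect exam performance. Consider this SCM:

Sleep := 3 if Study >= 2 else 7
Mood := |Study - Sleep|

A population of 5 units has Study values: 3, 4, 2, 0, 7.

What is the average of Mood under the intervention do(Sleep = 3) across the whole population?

Every unit gets Sleep=3 under the intervention. Mood values become 0, 1, 1, 3, 4; E[Mood|do(Sleep=3)] = 1.8.

1.8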